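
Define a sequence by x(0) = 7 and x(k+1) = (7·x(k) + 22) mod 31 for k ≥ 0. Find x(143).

10

Computing terms: x(0) = 7; x(1) = 9; x(2) = 23; x(3) = 28; x(4) = 1; x(5) = 29; x(6) = 8; x(7) = 16; x(8) = 10; x(9) = 30; x(10) = 15; x(11) = 3; x(12) = 12; x(13) = 13; x(14) = 20; x(15) = 7.
The sequence repeats with period 15.
So x(143) = x(0 + ((143-0) mod 15)) = x(8) = 10.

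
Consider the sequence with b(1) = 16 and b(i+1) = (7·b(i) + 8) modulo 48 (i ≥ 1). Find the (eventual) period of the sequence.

6

We have b(1) = 16, b(2) = 24, b(3) = 32, b(4) = 40, b(5) = 0, b(6) = 8, b(7) = 16.
Since b(7) = b(1) = 16, the sequence is periodic with period 6.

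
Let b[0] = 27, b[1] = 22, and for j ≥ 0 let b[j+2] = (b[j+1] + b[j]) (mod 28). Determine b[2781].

19

b[0] = 27,  b[1] = 22,  b[2] = 21,  b[3] = 15,  b[4] = 8,  b[5] = 23,  b[6] = 3,  b[7] = 26,  b[8] = 1,  b[9] = 27,  b[10] = 0,  b[11] = 27,  b[12] = 27,  b[13] = 26,  b[14] = 25,  b[15] = 23,  b[16] = 20,  b[17] = 15,  b[18] = 7,  b[19] = 22,  b[20] = 1,  b[21] = 23,  b[22] = 24,  b[23] = 19,  b[24] = 15,  b[25] = 6,  b[26] = 21,  b[27] = 27,  b[28] = 20,  b[29] = 19,  b[30] = 11,  b[31] = 2,  b[32] = 13,  b[33] = 15,  b[34] = 0,  b[35] = 15,  b[36] = 15,  b[37] = 2,  b[38] = 17,  b[39] = 19,  b[40] = 8,  b[41] = 27,  b[42] = 7,  b[43] = 6,  b[44] = 13,  b[45] = 19,  b[46] = 4,  b[47] = 23,  b[48] = 27,  b[49] = 22.
Since (b[48], b[49]) = (b[0], b[1]) = (27, 22) (two consecutive terms determine the rest), the sequence is periodic with period 48.
So b[2781] = b[0 + ((2781-0) mod 48)] = b[45] = 19.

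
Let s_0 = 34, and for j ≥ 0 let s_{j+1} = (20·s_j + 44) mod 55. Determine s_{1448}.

Listing terms: s_0 = 34; s_1 = 9; s_2 = 4; s_3 = 14; s_4 = 49; s_5 = 34.
The sequence repeats with period 5.
So s_{1448} = s_{0 + ((1448-0) mod 5)} = s_3 = 14.

14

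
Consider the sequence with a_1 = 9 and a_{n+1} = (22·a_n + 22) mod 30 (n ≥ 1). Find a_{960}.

26

a_1 = 9, a_2 = 10, a_3 = 2, a_4 = 6, a_5 = 4, a_6 = 20, a_7 = 12, a_8 = 16, a_9 = 14, a_{10} = 0, a_{11} = 22, a_{12} = 26, a_{13} = 24, a_{14} = 10.
Since a_{14} = a_2 = 10, the sequence is eventually periodic: after a pre-period of length 1 it cycles with period 12.
For n ≥ 2, a_n depends only on (n - 2) mod 12. (960 - 2) mod 12 = 10, so a_{960} = a_{12} = 26.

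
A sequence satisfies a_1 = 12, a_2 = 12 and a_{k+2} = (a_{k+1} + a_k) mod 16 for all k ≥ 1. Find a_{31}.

Computing terms: a_1 = 12,  a_2 = 12,  a_3 = 8,  a_4 = 4,  a_5 = 12,  a_6 = 0,  a_7 = 12,  a_8 = 12.
Since (a_7, a_8) = (a_1, a_2) = (12, 12) (two consecutive terms determine the rest), the sequence is periodic with period 6.
So a_{31} = a_{1 + ((31-1) mod 6)} = a_1 = 12.

12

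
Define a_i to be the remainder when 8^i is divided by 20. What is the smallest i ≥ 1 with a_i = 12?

Computing terms: a_0 = 1,  a_1 = 8,  a_2 = 4,  a_3 = 12,  a_4 = 16,  a_5 = 8.
Since a_5 = a_1 = 8, the sequence is eventually periodic: after a pre-period of length 1 it cycles with period 4.
The value 12 first appears (with i ≥ 1) at a_3.

3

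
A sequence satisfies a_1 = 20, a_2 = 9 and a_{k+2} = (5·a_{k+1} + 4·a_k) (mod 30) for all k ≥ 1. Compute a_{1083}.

5

We have a_1 = 20,  a_2 = 9,  a_3 = 5,  a_4 = 1,  a_5 = 25,  a_6 = 9,  a_7 = 25,  a_8 = 11,  a_9 = 5,  a_{10} = 9,  a_{11} = 5.
Since (a_{10}, a_{11}) = (a_2, a_3) = (9, 5) (two consecutive terms determine the rest), the sequence is eventually periodic: after a pre-period of length 1 it cycles with period 8.
For k ≥ 2, a_k depends only on (k - 2) mod 8. (1083 - 2) mod 8 = 1, so a_{1083} = a_3 = 5.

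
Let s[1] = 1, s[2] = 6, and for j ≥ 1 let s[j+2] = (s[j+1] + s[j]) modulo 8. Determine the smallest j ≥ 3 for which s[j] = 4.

5

Listing terms: s[1] = 1,  s[2] = 6,  s[3] = 7,  s[4] = 5,  s[5] = 4,  s[6] = 1,  s[7] = 5,  s[8] = 6,  s[9] = 3,  s[10] = 1,  s[11] = 4,  s[12] = 5,  s[13] = 1,  s[14] = 6.
The sequence repeats with period 12.
The value 4 first appears (with j ≥ 3) at s[5].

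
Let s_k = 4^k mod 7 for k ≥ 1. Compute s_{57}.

1

s_1 = 4, s_2 = 2, s_3 = 1, s_4 = 4.
Since s_4 = s_1 = 4, the sequence is periodic with period 3.
(57 - 1) mod 3 = 2, so s_{57} = s_3 = 1.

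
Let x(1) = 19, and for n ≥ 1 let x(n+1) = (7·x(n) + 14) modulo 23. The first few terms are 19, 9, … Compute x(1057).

We have x(1) = 19; x(2) = 9; x(3) = 8; x(4) = 1; x(5) = 21; x(6) = 0; x(7) = 14; x(8) = 20; x(9) = 16; x(10) = 11; x(11) = 22; x(12) = 7; x(13) = 17; x(14) = 18; x(15) = 2; x(16) = 5; x(17) = 3; x(18) = 12; x(19) = 6; x(20) = 10; x(21) = 15; x(22) = 4; x(23) = 19.
Since x(23) = x(1) = 19, the sequence is periodic with period 22.
(1057 - 1) mod 22 = 0, so x(1057) = x(1) = 19.

19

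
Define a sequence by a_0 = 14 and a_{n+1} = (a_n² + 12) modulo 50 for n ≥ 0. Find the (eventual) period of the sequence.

8

We have a_0 = 14, a_1 = 8, a_2 = 26, a_3 = 38, a_4 = 6, a_5 = 48, a_6 = 16, a_7 = 18, a_8 = 36, a_9 = 8.
Since a_9 = a_1 = 8, the sequence is eventually periodic: after a pre-period of length 1 it cycles with period 8.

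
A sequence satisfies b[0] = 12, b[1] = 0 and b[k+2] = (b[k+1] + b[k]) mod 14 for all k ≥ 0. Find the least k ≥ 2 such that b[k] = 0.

9

Listing terms: b[0] = 12, b[1] = 0, b[2] = 12, b[3] = 12, b[4] = 10, b[5] = 8, b[6] = 4, b[7] = 12, b[8] = 2, b[9] = 0, b[10] = 2, b[11] = 2, b[12] = 4, b[13] = 6, b[14] = 10, b[15] = 2, b[16] = 12, b[17] = 0.
The sequence repeats with period 16.
The value 0 first appears (with k ≥ 2) at b[9].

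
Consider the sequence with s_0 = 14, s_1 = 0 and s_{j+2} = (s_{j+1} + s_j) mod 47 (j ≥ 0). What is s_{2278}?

23

Computing terms: s_0 = 14, s_1 = 0, s_2 = 14, s_3 = 14, s_4 = 28, s_5 = 42, s_6 = 23, s_7 = 18, s_8 = 41, s_9 = 12, s_{10} = 6, s_{11} = 18, s_{12} = 24, s_{13} = 42, s_{14} = 19, s_{15} = 14, s_{16} = 33, s_{17} = 0, s_{18} = 33, s_{19} = 33, s_{20} = 19, s_{21} = 5, s_{22} = 24, s_{23} = 29, s_{24} = 6, s_{25} = 35, s_{26} = 41, s_{27} = 29, s_{28} = 23, s_{29} = 5, s_{30} = 28, s_{31} = 33, s_{32} = 14, s_{33} = 0.
The sequence repeats with period 32.
(2278 - 0) mod 32 = 6, so s_{2278} = s_6 = 23.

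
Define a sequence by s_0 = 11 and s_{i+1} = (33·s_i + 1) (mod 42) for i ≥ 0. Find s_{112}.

s_0 = 11, s_1 = 28, s_2 = 1, s_3 = 34, s_4 = 31, s_5 = 16, s_6 = 25, s_7 = 28.
Since s_7 = s_1 = 28, the sequence is eventually periodic: after a pre-period of length 1 it cycles with period 6.
For i ≥ 1, s_i depends only on (i - 1) mod 6. (112 - 1) mod 6 = 3, so s_{112} = s_4 = 31.

31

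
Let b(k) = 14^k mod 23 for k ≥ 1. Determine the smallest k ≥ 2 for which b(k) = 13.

Listing terms: b(1) = 14,  b(2) = 12,  b(3) = 7,  b(4) = 6,  b(5) = 15,  b(6) = 3,  b(7) = 19,  b(8) = 13,  b(9) = 21,  b(10) = 18,  b(11) = 22,  b(12) = 9,  b(13) = 11,  b(14) = 16,  b(15) = 17,  b(16) = 8,  b(17) = 20,  b(18) = 4,  b(19) = 10,  b(20) = 2,  b(21) = 5,  b(22) = 1,  b(23) = 14.
The sequence repeats with period 22.
The value 13 first appears (with k ≥ 2) at b(8).

8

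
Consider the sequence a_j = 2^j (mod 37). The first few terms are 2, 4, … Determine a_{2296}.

12

a_1 = 2; a_2 = 4; a_3 = 8; a_4 = 16; a_5 = 32; a_6 = 27; a_7 = 17; a_8 = 34; a_9 = 31; a_{10} = 25; a_{11} = 13; a_{12} = 26; a_{13} = 15; a_{14} = 30; a_{15} = 23; a_{16} = 9; a_{17} = 18; a_{18} = 36; a_{19} = 35; a_{20} = 33; a_{21} = 29; a_{22} = 21; a_{23} = 5; a_{24} = 10; a_{25} = 20; a_{26} = 3; a_{27} = 6; a_{28} = 12; a_{29} = 24; a_{30} = 11; a_{31} = 22; a_{32} = 7; a_{33} = 14; a_{34} = 28; a_{35} = 19; a_{36} = 1; a_{37} = 2.
The sequence repeats with period 36.
(2296 - 1) mod 36 = 27, so a_{2296} = a_{28} = 12.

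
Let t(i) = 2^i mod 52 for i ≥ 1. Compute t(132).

Computing terms: t(1) = 2, t(2) = 4, t(3) = 8, t(4) = 16, t(5) = 32, t(6) = 12, t(7) = 24, t(8) = 48, t(9) = 44, t(10) = 36, t(11) = 20, t(12) = 40, t(13) = 28, t(14) = 4.
Since t(14) = t(2) = 4, the sequence is eventually periodic: after a pre-period of length 1 it cycles with period 12.
For i ≥ 2, t(i) depends only on (i - 2) mod 12. (132 - 2) mod 12 = 10, so t(132) = t(12) = 40.

40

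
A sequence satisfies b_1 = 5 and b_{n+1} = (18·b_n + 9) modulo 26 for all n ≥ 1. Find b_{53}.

5

We have b_1 = 5,  b_2 = 21,  b_3 = 23,  b_4 = 7,  b_5 = 5.
The sequence repeats with period 4.
(53 - 1) mod 4 = 0, so b_{53} = b_1 = 5.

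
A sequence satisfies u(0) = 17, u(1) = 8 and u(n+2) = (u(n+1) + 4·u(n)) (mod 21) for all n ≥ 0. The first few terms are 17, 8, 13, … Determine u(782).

Computing terms: u(0) = 17,  u(1) = 8,  u(2) = 13,  u(3) = 3,  u(4) = 13,  u(5) = 4,  u(6) = 14,  u(7) = 9,  u(8) = 2,  u(9) = 17,  u(10) = 4,  u(11) = 9,  u(12) = 4,  u(13) = 19,  u(14) = 14,  u(15) = 6,  u(16) = 20,  u(17) = 2,  u(18) = 19,  u(19) = 6,  u(20) = 19,  u(21) = 1,  u(22) = 14,  u(23) = 18,  u(24) = 11,  u(25) = 20,  u(26) = 1,  u(27) = 18,  u(28) = 1,  u(29) = 10,  u(30) = 14,  u(31) = 12,  u(32) = 5,  u(33) = 11,  u(34) = 10,  u(35) = 12,  u(36) = 10,  u(37) = 16,  u(38) = 14,  u(39) = 15,  u(40) = 8,  u(41) = 5,  u(42) = 16,  u(43) = 15,  u(44) = 16,  u(45) = 13,  u(46) = 14,  u(47) = 3,  u(48) = 17,  u(49) = 8.
The sequence repeats with period 48.
So u(782) = u(0 + ((782-0) mod 48)) = u(14) = 14.

14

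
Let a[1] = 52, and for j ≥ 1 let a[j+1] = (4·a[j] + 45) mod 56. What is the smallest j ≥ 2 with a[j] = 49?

3

Listing terms: a[1] = 52, a[2] = 29, a[3] = 49, a[4] = 17, a[5] = 1, a[6] = 49.
Since a[6] = a[3] = 49, the sequence is eventually periodic: after a pre-period of length 2 it cycles with period 3.
The value 49 first appears (with j ≥ 2) at a[3].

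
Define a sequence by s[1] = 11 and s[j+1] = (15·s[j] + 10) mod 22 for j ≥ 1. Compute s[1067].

21

Computing terms: s[1] = 11, s[2] = 21, s[3] = 17, s[4] = 1, s[5] = 3, s[6] = 11.
Since s[6] = s[1] = 11, the sequence is periodic with period 5.
So s[1067] = s[1 + ((1067-1) mod 5)] = s[2] = 21.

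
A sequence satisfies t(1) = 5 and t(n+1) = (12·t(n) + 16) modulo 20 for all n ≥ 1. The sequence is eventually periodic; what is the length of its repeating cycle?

4

We have t(1) = 5; t(2) = 16; t(3) = 8; t(4) = 12; t(5) = 0; t(6) = 16.
Since t(6) = t(2) = 16, the sequence is eventually periodic: after a pre-period of length 1 it cycles with period 4.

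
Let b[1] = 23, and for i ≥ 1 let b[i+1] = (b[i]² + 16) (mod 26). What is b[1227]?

25

Computing terms: b[1] = 23,  b[2] = 25,  b[3] = 17,  b[4] = 19,  b[5] = 13,  b[6] = 3,  b[7] = 25.
Since b[7] = b[2] = 25, the sequence is eventually periodic: after a pre-period of length 1 it cycles with period 5.
For i ≥ 2, b[i] depends only on (i - 2) mod 5. (1227 - 2) mod 5 = 0, so b[1227] = b[2] = 25.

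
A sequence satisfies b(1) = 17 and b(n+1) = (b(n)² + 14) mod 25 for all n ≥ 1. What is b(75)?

13

Listing terms: b(1) = 17,  b(2) = 3,  b(3) = 23,  b(4) = 18,  b(5) = 13,  b(6) = 8,  b(7) = 3.
Since b(7) = b(2) = 3, the sequence is eventually periodic: after a pre-period of length 1 it cycles with period 5.
For n ≥ 2, b(n) depends only on (n - 2) mod 5. (75 - 2) mod 5 = 3, so b(75) = b(5) = 13.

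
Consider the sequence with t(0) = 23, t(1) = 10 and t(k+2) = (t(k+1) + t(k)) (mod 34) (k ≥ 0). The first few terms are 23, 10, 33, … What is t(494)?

1

t(0) = 23, t(1) = 10, t(2) = 33, t(3) = 9, t(4) = 8, t(5) = 17, t(6) = 25, t(7) = 8, t(8) = 33, t(9) = 7, t(10) = 6, t(11) = 13, t(12) = 19, t(13) = 32, t(14) = 17, t(15) = 15, t(16) = 32, t(17) = 13, t(18) = 11, t(19) = 24, t(20) = 1, t(21) = 25, t(22) = 26, t(23) = 17, t(24) = 9, t(25) = 26, t(26) = 1, t(27) = 27, t(28) = 28, t(29) = 21, t(30) = 15, t(31) = 2, t(32) = 17, t(33) = 19, t(34) = 2, t(35) = 21, t(36) = 23, t(37) = 10.
Since (t(36), t(37)) = (t(0), t(1)) = (23, 10) (two consecutive terms determine the rest), the sequence is periodic with period 36.
(494 - 0) mod 36 = 26, so t(494) = t(26) = 1.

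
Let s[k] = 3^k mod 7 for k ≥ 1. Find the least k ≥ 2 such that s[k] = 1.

6

Computing terms: s[1] = 3,  s[2] = 2,  s[3] = 6,  s[4] = 4,  s[5] = 5,  s[6] = 1,  s[7] = 3.
Since s[7] = s[1] = 3, the sequence is periodic with period 6.
The value 1 first appears (with k ≥ 2) at s[6].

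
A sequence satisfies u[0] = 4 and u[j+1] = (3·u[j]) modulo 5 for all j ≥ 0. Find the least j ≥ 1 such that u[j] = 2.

We have u[0] = 4,  u[1] = 2,  u[2] = 1,  u[3] = 3,  u[4] = 4.
The sequence repeats with period 4.
The value 2 first appears (with j ≥ 1) at u[1].

1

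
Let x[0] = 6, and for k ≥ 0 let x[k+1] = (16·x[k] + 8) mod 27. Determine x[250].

8

Listing terms: x[0] = 6; x[1] = 23; x[2] = 25; x[3] = 3; x[4] = 2; x[5] = 13; x[6] = 0; x[7] = 8; x[8] = 1; x[9] = 24; x[10] = 14; x[11] = 16; x[12] = 21; x[13] = 20; x[14] = 4; x[15] = 18; x[16] = 26; x[17] = 19; x[18] = 15; x[19] = 5; x[20] = 7; x[21] = 12; x[22] = 11; x[23] = 22; x[24] = 9; x[25] = 17; x[26] = 10; x[27] = 6.
Since x[27] = x[0] = 6, the sequence is periodic with period 27.
So x[250] = x[0 + ((250-0) mod 27)] = x[7] = 8.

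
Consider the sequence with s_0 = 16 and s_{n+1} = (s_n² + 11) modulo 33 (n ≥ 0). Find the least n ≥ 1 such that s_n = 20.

We have s_0 = 16,  s_1 = 3,  s_2 = 20,  s_3 = 15,  s_4 = 5,  s_5 = 3.
Since s_5 = s_1 = 3, the sequence is eventually periodic: after a pre-period of length 1 it cycles with period 4.
The value 20 first appears (with n ≥ 1) at s_2.

2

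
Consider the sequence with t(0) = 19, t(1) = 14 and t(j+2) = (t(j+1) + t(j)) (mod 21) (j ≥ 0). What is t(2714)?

9

Listing terms: t(0) = 19; t(1) = 14; t(2) = 12; t(3) = 5; t(4) = 17; t(5) = 1; t(6) = 18; t(7) = 19; t(8) = 16; t(9) = 14; t(10) = 9; t(11) = 2; t(12) = 11; t(13) = 13; t(14) = 3; t(15) = 16; t(16) = 19; t(17) = 14.
Since (t(16), t(17)) = (t(0), t(1)) = (19, 14) (two consecutive terms determine the rest), the sequence is periodic with period 16.
So t(2714) = t(0 + ((2714-0) mod 16)) = t(10) = 9.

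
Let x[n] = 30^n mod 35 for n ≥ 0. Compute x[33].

15

Computing terms: x[0] = 1; x[1] = 30; x[2] = 25; x[3] = 15; x[4] = 30.
Since x[4] = x[1] = 30, the sequence is eventually periodic: after a pre-period of length 1 it cycles with period 3.
For n ≥ 1, x[n] depends only on (n - 1) mod 3. (33 - 1) mod 3 = 2, so x[33] = x[3] = 15.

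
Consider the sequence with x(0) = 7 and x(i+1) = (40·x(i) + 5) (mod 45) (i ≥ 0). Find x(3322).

Computing terms: x(0) = 7,  x(1) = 15,  x(2) = 20,  x(3) = 40,  x(4) = 30,  x(5) = 35,  x(6) = 10,  x(7) = 0,  x(8) = 5,  x(9) = 25,  x(10) = 15.
Since x(10) = x(1) = 15, the sequence is eventually periodic: after a pre-period of length 1 it cycles with period 9.
For i ≥ 1, x(i) depends only on (i - 1) mod 9. (3322 - 1) mod 9 = 0, so x(3322) = x(1) = 15.

15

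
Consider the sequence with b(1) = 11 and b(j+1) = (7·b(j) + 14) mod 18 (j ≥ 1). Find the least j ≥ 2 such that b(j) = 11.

10

b(1) = 11,  b(2) = 1,  b(3) = 3,  b(4) = 17,  b(5) = 7,  b(6) = 9,  b(7) = 5,  b(8) = 13,  b(9) = 15,  b(10) = 11.
The sequence repeats with period 9.
The value 11 next appears (with j ≥ 2) at b(10).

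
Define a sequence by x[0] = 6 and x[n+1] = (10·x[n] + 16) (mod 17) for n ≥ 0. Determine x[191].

16

x[0] = 6; x[1] = 8; x[2] = 11; x[3] = 7; x[4] = 1; x[5] = 9; x[6] = 4; x[7] = 5; x[8] = 15; x[9] = 13; x[10] = 10; x[11] = 14; x[12] = 3; x[13] = 12; x[14] = 0; x[15] = 16; x[16] = 6.
The sequence repeats with period 16.
(191 - 0) mod 16 = 15, so x[191] = x[15] = 16.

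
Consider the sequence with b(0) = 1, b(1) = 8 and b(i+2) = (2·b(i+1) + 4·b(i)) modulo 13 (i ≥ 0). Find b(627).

12

b(0) = 1; b(1) = 8; b(2) = 7; b(3) = 7; b(4) = 3; b(5) = 8; b(6) = 2; b(7) = 10; b(8) = 2; b(9) = 5; b(10) = 5; b(11) = 4; b(12) = 2; b(13) = 7; b(14) = 9; b(15) = 7; b(16) = 11; b(17) = 11; b(18) = 1; b(19) = 7; b(20) = 5; b(21) = 12; b(22) = 5; b(23) = 6; b(24) = 6; b(25) = 10; b(26) = 5; b(27) = 11; b(28) = 3; b(29) = 11; b(30) = 8; b(31) = 8; b(32) = 9; b(33) = 11; b(34) = 6; b(35) = 4; b(36) = 6; b(37) = 2; b(38) = 2; b(39) = 12; b(40) = 6; b(41) = 8; b(42) = 1; b(43) = 8.
The sequence repeats with period 42.
(627 - 0) mod 42 = 39, so b(627) = b(39) = 12.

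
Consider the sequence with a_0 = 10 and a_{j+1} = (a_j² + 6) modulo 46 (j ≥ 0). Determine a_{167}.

18

a_0 = 10, a_1 = 14, a_2 = 18, a_3 = 8, a_4 = 24, a_5 = 30, a_6 = 32, a_7 = 18.
Since a_7 = a_2 = 18, the sequence is eventually periodic: after a pre-period of length 2 it cycles with period 5.
For j ≥ 2, a_j depends only on (j - 2) mod 5. (167 - 2) mod 5 = 0, so a_{167} = a_2 = 18.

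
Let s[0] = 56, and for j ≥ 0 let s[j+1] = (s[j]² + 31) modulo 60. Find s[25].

47

s[0] = 56,  s[1] = 47,  s[2] = 20,  s[3] = 11,  s[4] = 32,  s[5] = 35,  s[6] = 56.
Since s[6] = s[0] = 56, the sequence is periodic with period 6.
So s[25] = s[0 + ((25-0) mod 6)] = s[1] = 47.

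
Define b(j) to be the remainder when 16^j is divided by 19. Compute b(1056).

11

Listing terms: b(0) = 1,  b(1) = 16,  b(2) = 9,  b(3) = 11,  b(4) = 5,  b(5) = 4,  b(6) = 7,  b(7) = 17,  b(8) = 6,  b(9) = 1.
Since b(9) = b(0) = 1, the sequence is periodic with period 9.
(1056 - 0) mod 9 = 3, so b(1056) = b(3) = 11.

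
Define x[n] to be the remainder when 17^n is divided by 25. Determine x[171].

8

Listing terms: x[0] = 1; x[1] = 17; x[2] = 14; x[3] = 13; x[4] = 21; x[5] = 7; x[6] = 19; x[7] = 23; x[8] = 16; x[9] = 22; x[10] = 24; x[11] = 8; x[12] = 11; x[13] = 12; x[14] = 4; x[15] = 18; x[16] = 6; x[17] = 2; x[18] = 9; x[19] = 3; x[20] = 1.
Since x[20] = x[0] = 1, the sequence is periodic with period 20.
(171 - 0) mod 20 = 11, so x[171] = x[11] = 8.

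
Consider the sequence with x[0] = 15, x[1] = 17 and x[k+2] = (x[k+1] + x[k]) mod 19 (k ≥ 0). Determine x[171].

Listing terms: x[0] = 15; x[1] = 17; x[2] = 13; x[3] = 11; x[4] = 5; x[5] = 16; x[6] = 2; x[7] = 18; x[8] = 1; x[9] = 0; x[10] = 1; x[11] = 1; x[12] = 2; x[13] = 3; x[14] = 5; x[15] = 8; x[16] = 13; x[17] = 2; x[18] = 15; x[19] = 17.
The sequence repeats with period 18.
So x[171] = x[0 + ((171-0) mod 18)] = x[9] = 0.

0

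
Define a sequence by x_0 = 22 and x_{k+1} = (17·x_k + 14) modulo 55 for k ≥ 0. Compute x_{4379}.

49

Computing terms: x_0 = 22; x_1 = 3; x_2 = 10; x_3 = 19; x_4 = 7; x_5 = 23; x_6 = 20; x_7 = 24; x_8 = 37; x_9 = 38; x_{10} = 0; x_{11} = 14; x_{12} = 32; x_{13} = 8; x_{14} = 40; x_{15} = 34; x_{16} = 42; x_{17} = 13; x_{18} = 15; x_{19} = 49; x_{20} = 22.
The sequence repeats with period 20.
So x_{4379} = x_{0 + ((4379-0) mod 20)} = x_{19} = 49.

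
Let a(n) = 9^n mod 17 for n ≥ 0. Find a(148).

16

Listing terms: a(0) = 1, a(1) = 9, a(2) = 13, a(3) = 15, a(4) = 16, a(5) = 8, a(6) = 4, a(7) = 2, a(8) = 1.
Since a(8) = a(0) = 1, the sequence is periodic with period 8.
So a(148) = a(0 + ((148-0) mod 8)) = a(4) = 16.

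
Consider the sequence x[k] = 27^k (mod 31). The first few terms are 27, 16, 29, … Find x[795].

30

x[1] = 27, x[2] = 16, x[3] = 29, x[4] = 8, x[5] = 30, x[6] = 4, x[7] = 15, x[8] = 2, x[9] = 23, x[10] = 1, x[11] = 27.
Since x[11] = x[1] = 27, the sequence is periodic with period 10.
So x[795] = x[1 + ((795-1) mod 10)] = x[5] = 30.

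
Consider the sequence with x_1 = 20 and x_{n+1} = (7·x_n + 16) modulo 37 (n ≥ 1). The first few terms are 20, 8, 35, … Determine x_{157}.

Computing terms: x_1 = 20; x_2 = 8; x_3 = 35; x_4 = 2; x_5 = 30; x_6 = 4; x_7 = 7; x_8 = 28; x_9 = 27; x_{10} = 20.
The sequence repeats with period 9.
So x_{157} = x_{1 + ((157-1) mod 9)} = x_4 = 2.

2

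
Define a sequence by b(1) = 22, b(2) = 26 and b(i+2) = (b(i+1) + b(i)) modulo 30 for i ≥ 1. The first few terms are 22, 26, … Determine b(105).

Computing terms: b(1) = 22,  b(2) = 26,  b(3) = 18,  b(4) = 14,  b(5) = 2,  b(6) = 16,  b(7) = 18,  b(8) = 4,  b(9) = 22,  b(10) = 26.
The sequence repeats with period 8.
(105 - 1) mod 8 = 0, so b(105) = b(1) = 22.

22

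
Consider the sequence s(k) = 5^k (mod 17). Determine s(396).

Computing terms: s(1) = 5; s(2) = 8; s(3) = 6; s(4) = 13; s(5) = 14; s(6) = 2; s(7) = 10; s(8) = 16; s(9) = 12; s(10) = 9; s(11) = 11; s(12) = 4; s(13) = 3; s(14) = 15; s(15) = 7; s(16) = 1; s(17) = 5.
Since s(17) = s(1) = 5, the sequence is periodic with period 16.
(396 - 1) mod 16 = 11, so s(396) = s(12) = 4.

4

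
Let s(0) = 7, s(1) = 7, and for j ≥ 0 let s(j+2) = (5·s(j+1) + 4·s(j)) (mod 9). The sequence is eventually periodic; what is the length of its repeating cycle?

24

s(0) = 7, s(1) = 7, s(2) = 0, s(3) = 1, s(4) = 5, s(5) = 2, s(6) = 3, s(7) = 5, s(8) = 1, s(9) = 7, s(10) = 3, s(11) = 7, s(12) = 2, s(13) = 2, s(14) = 0, s(15) = 8, s(16) = 4, s(17) = 7, s(18) = 6, s(19) = 4, s(20) = 8, s(21) = 2, s(22) = 6, s(23) = 2, s(24) = 7, s(25) = 7.
Since (s(24), s(25)) = (s(0), s(1)) = (7, 7) (two consecutive terms determine the rest), the sequence is periodic with period 24.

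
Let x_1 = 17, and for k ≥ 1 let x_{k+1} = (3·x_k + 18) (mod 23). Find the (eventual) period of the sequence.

11

Listing terms: x_1 = 17, x_2 = 0, x_3 = 18, x_4 = 3, x_5 = 4, x_6 = 7, x_7 = 16, x_8 = 20, x_9 = 9, x_{10} = 22, x_{11} = 15, x_{12} = 17.
The sequence repeats with period 11.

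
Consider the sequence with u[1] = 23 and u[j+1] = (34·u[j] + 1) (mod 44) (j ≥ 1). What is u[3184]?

We have u[1] = 23, u[2] = 35, u[3] = 3, u[4] = 15, u[5] = 27, u[6] = 39, u[7] = 7, u[8] = 19, u[9] = 31, u[10] = 43, u[11] = 11, u[12] = 23.
The sequence repeats with period 11.
So u[3184] = u[1 + ((3184-1) mod 11)] = u[5] = 27.

27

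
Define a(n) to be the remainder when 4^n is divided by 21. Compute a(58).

We have a(1) = 4, a(2) = 16, a(3) = 1, a(4) = 4.
Since a(4) = a(1) = 4, the sequence is periodic with period 3.
(58 - 1) mod 3 = 0, so a(58) = a(1) = 4.

4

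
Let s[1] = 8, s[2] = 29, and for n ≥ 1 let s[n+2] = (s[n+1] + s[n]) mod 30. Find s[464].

s[1] = 8, s[2] = 29, s[3] = 7, s[4] = 6, s[5] = 13, s[6] = 19, s[7] = 2, s[8] = 21, s[9] = 23, s[10] = 14, s[11] = 7, s[12] = 21, s[13] = 28, s[14] = 19, s[15] = 17, s[16] = 6, s[17] = 23, s[18] = 29, s[19] = 22, s[20] = 21, s[21] = 13, s[22] = 4, s[23] = 17, s[24] = 21, s[25] = 8, s[26] = 29.
The sequence repeats with period 24.
So s[464] = s[1 + ((464-1) mod 24)] = s[8] = 21.

21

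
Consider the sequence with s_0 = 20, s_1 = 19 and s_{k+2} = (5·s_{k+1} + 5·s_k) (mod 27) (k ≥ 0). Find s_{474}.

s_0 = 20, s_1 = 19, s_2 = 6, s_3 = 17, s_4 = 7, s_5 = 12, s_6 = 14, s_7 = 22, s_8 = 18, s_9 = 11, s_{10} = 10, s_{11} = 24, s_{12} = 8, s_{13} = 25, s_{14} = 3, s_{15} = 5, s_{16} = 13, s_{17} = 9, s_{18} = 2, s_{19} = 1, s_{20} = 15, s_{21} = 26, s_{22} = 16, s_{23} = 21, s_{24} = 23, s_{25} = 4, s_{26} = 0, s_{27} = 20, s_{28} = 19.
Since (s_{27}, s_{28}) = (s_0, s_1) = (20, 19) (two consecutive terms determine the rest), the sequence is periodic with period 27.
So s_{474} = s_{0 + ((474-0) mod 27)} = s_{15} = 5.

5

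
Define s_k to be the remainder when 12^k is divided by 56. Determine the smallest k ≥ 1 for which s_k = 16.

We have s_0 = 1; s_1 = 12; s_2 = 32; s_3 = 48; s_4 = 16; s_5 = 24; s_6 = 8; s_7 = 40; s_8 = 32.
Since s_8 = s_2 = 32, the sequence is eventually periodic: after a pre-period of length 2 it cycles with period 6.
The value 16 first appears (with k ≥ 1) at s_4.

4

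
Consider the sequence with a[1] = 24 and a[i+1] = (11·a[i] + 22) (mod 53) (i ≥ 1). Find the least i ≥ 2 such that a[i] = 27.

a[1] = 24, a[2] = 21, a[3] = 41, a[4] = 49, a[5] = 31, a[6] = 45, a[7] = 40, a[8] = 38, a[9] = 16, a[10] = 39, a[11] = 27, a[12] = 1, a[13] = 33, a[14] = 14, a[15] = 17, a[16] = 50, a[17] = 42, a[18] = 7, a[19] = 46, a[20] = 51, a[21] = 0, a[22] = 22, a[23] = 52, a[24] = 11, a[25] = 37, a[26] = 5, a[27] = 24.
Since a[27] = a[1] = 24, the sequence is periodic with period 26.
The value 27 first appears (with i ≥ 2) at a[11].

11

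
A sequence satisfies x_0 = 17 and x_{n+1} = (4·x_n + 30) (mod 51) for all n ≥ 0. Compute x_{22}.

14

We have x_0 = 17,  x_1 = 47,  x_2 = 14,  x_3 = 35,  x_4 = 17.
Since x_4 = x_0 = 17, the sequence is periodic with period 4.
So x_{22} = x_{0 + ((22-0) mod 4)} = x_2 = 14.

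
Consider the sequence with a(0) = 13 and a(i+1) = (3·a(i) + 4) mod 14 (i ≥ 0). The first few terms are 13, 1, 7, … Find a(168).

a(0) = 13, a(1) = 1, a(2) = 7, a(3) = 11, a(4) = 9, a(5) = 3, a(6) = 13.
Since a(6) = a(0) = 13, the sequence is periodic with period 6.
(168 - 0) mod 6 = 0, so a(168) = a(0) = 13.

13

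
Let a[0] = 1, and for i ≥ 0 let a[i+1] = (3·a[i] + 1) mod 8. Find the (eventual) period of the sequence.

4

We have a[0] = 1; a[1] = 4; a[2] = 5; a[3] = 0; a[4] = 1.
The sequence repeats with period 4.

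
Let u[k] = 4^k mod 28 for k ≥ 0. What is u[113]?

16

Computing terms: u[0] = 1, u[1] = 4, u[2] = 16, u[3] = 8, u[4] = 4.
Since u[4] = u[1] = 4, the sequence is eventually periodic: after a pre-period of length 1 it cycles with period 3.
For k ≥ 1, u[k] depends only on (k - 1) mod 3. (113 - 1) mod 3 = 1, so u[113] = u[2] = 16.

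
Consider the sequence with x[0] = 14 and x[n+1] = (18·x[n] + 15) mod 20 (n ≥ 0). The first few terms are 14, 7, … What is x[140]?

9

We have x[0] = 14,  x[1] = 7,  x[2] = 1,  x[3] = 13,  x[4] = 9,  x[5] = 17,  x[6] = 1.
Since x[6] = x[2] = 1, the sequence is eventually periodic: after a pre-period of length 2 it cycles with period 4.
For n ≥ 2, x[n] depends only on (n - 2) mod 4. (140 - 2) mod 4 = 2, so x[140] = x[4] = 9.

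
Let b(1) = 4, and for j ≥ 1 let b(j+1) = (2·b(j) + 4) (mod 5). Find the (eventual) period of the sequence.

b(1) = 4,  b(2) = 2,  b(3) = 3,  b(4) = 0,  b(5) = 4.
Since b(5) = b(1) = 4, the sequence is periodic with period 4.

4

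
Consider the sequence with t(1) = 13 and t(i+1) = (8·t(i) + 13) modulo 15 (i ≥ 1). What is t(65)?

We have t(1) = 13,  t(2) = 12,  t(3) = 4,  t(4) = 0,  t(5) = 13.
Since t(5) = t(1) = 13, the sequence is periodic with period 4.
(65 - 1) mod 4 = 0, so t(65) = t(1) = 13.

13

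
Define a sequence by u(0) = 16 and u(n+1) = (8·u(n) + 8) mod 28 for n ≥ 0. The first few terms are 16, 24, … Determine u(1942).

12

u(0) = 16, u(1) = 24, u(2) = 4, u(3) = 12, u(4) = 20, u(5) = 0, u(6) = 8, u(7) = 16.
The sequence repeats with period 7.
(1942 - 0) mod 7 = 3, so u(1942) = u(3) = 12.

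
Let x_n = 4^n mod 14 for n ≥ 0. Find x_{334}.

4

x_0 = 1; x_1 = 4; x_2 = 2; x_3 = 8; x_4 = 4.
Since x_4 = x_1 = 4, the sequence is eventually periodic: after a pre-period of length 1 it cycles with period 3.
For n ≥ 1, x_n depends only on (n - 1) mod 3. (334 - 1) mod 3 = 0, so x_{334} = x_1 = 4.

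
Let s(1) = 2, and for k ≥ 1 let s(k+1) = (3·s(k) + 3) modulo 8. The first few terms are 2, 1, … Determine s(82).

We have s(1) = 2; s(2) = 1; s(3) = 6; s(4) = 5; s(5) = 2.
Since s(5) = s(1) = 2, the sequence is periodic with period 4.
So s(82) = s(1 + ((82-1) mod 4)) = s(2) = 1.

1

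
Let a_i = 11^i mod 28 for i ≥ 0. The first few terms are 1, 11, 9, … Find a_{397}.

We have a_0 = 1,  a_1 = 11,  a_2 = 9,  a_3 = 15,  a_4 = 25,  a_5 = 23,  a_6 = 1.
Since a_6 = a_0 = 1, the sequence is periodic with period 6.
(397 - 0) mod 6 = 1, so a_{397} = a_1 = 11.

11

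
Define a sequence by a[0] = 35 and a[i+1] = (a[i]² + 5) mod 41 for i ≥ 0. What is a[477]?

a[0] = 35,  a[1] = 0,  a[2] = 5,  a[3] = 30,  a[4] = 3,  a[5] = 14,  a[6] = 37,  a[7] = 21,  a[8] = 36,  a[9] = 30.
Since a[9] = a[3] = 30, the sequence is eventually periodic: after a pre-period of length 3 it cycles with period 6.
For i ≥ 3, a[i] depends only on (i - 3) mod 6. (477 - 3) mod 6 = 0, so a[477] = a[3] = 30.

30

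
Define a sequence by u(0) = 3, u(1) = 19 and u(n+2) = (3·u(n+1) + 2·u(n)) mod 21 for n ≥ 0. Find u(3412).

9

We have u(0) = 3, u(1) = 19, u(2) = 0, u(3) = 17, u(4) = 9, u(5) = 19, u(6) = 12, u(7) = 11, u(8) = 15, u(9) = 4, u(10) = 0, u(11) = 8, u(12) = 3, u(13) = 4, u(14) = 18, u(15) = 20, u(16) = 12, u(17) = 13, u(18) = 0, u(19) = 5, u(20) = 15, u(21) = 13, u(22) = 6, u(23) = 2, u(24) = 18, u(25) = 16, u(26) = 0, u(27) = 11, u(28) = 12, u(29) = 16, u(30) = 9, u(31) = 17, u(32) = 6, u(33) = 10, u(34) = 0, u(35) = 20, u(36) = 18, u(37) = 10, u(38) = 3, u(39) = 8, u(40) = 9, u(41) = 1, u(42) = 0, u(43) = 2, u(44) = 6, u(45) = 1, u(46) = 15, u(47) = 5, u(48) = 3, u(49) = 19.
Since (u(48), u(49)) = (u(0), u(1)) = (3, 19) (two consecutive terms determine the rest), the sequence is periodic with period 48.
(3412 - 0) mod 48 = 4, so u(3412) = u(4) = 9.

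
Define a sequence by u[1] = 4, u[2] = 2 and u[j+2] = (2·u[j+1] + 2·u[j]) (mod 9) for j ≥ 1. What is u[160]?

We have u[1] = 4, u[2] = 2, u[3] = 3, u[4] = 1, u[5] = 8, u[6] = 0, u[7] = 7, u[8] = 5, u[9] = 6, u[10] = 4, u[11] = 2.
Since (u[10], u[11]) = (u[1], u[2]) = (4, 2) (two consecutive terms determine the rest), the sequence is periodic with period 9.
(160 - 1) mod 9 = 6, so u[160] = u[7] = 7.

7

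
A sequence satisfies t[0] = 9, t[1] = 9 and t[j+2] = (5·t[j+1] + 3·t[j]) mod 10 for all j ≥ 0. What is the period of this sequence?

Computing terms: t[0] = 9, t[1] = 9, t[2] = 2, t[3] = 7, t[4] = 1, t[5] = 6, t[6] = 3, t[7] = 3, t[8] = 4, t[9] = 9, t[10] = 7, t[11] = 2, t[12] = 1, t[13] = 1, t[14] = 8, t[15] = 3, t[16] = 9, t[17] = 4, t[18] = 7, t[19] = 7, t[20] = 6, t[21] = 1, t[22] = 3, t[23] = 8, t[24] = 9, t[25] = 9.
The sequence repeats with period 24.

24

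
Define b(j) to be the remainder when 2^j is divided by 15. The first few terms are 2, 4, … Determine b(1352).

Computing terms: b(1) = 2,  b(2) = 4,  b(3) = 8,  b(4) = 1,  b(5) = 2.
The sequence repeats with period 4.
(1352 - 1) mod 4 = 3, so b(1352) = b(4) = 1.

1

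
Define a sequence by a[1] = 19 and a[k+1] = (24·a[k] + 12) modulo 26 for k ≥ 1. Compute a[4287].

Computing terms: a[1] = 19,  a[2] = 0,  a[3] = 12,  a[4] = 14,  a[5] = 10,  a[6] = 18,  a[7] = 2,  a[8] = 8,  a[9] = 22,  a[10] = 20,  a[11] = 24,  a[12] = 16,  a[13] = 6,  a[14] = 0.
Since a[14] = a[2] = 0, the sequence is eventually periodic: after a pre-period of length 1 it cycles with period 12.
For k ≥ 2, a[k] depends only on (k - 2) mod 12. (4287 - 2) mod 12 = 1, so a[4287] = a[3] = 12.

12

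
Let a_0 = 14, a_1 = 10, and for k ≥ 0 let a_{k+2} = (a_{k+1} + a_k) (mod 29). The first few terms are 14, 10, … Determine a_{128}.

Listing terms: a_0 = 14,  a_1 = 10,  a_2 = 24,  a_3 = 5,  a_4 = 0,  a_5 = 5,  a_6 = 5,  a_7 = 10,  a_8 = 15,  a_9 = 25,  a_{10} = 11,  a_{11} = 7,  a_{12} = 18,  a_{13} = 25,  a_{14} = 14,  a_{15} = 10.
The sequence repeats with period 14.
So a_{128} = a_{0 + ((128-0) mod 14)} = a_2 = 24.

24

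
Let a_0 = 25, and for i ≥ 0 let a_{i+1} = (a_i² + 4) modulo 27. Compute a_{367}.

26

Listing terms: a_0 = 25,  a_1 = 8,  a_2 = 14,  a_3 = 11,  a_4 = 17,  a_5 = 23,  a_6 = 20,  a_7 = 26,  a_8 = 5,  a_9 = 2,  a_{10} = 8.
Since a_{10} = a_1 = 8, the sequence is eventually periodic: after a pre-period of length 1 it cycles with period 9.
For i ≥ 1, a_i depends only on (i - 1) mod 9. (367 - 1) mod 9 = 6, so a_{367} = a_7 = 26.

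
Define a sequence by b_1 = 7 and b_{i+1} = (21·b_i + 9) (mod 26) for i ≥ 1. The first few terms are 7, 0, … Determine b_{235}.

9

We have b_1 = 7,  b_2 = 0,  b_3 = 9,  b_4 = 16,  b_5 = 7.
The sequence repeats with period 4.
(235 - 1) mod 4 = 2, so b_{235} = b_3 = 9.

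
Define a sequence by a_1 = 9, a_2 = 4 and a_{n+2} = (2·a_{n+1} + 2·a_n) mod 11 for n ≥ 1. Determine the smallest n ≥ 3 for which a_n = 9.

11

Computing terms: a_1 = 9, a_2 = 4, a_3 = 4, a_4 = 5, a_5 = 7, a_6 = 2, a_7 = 7, a_8 = 7, a_9 = 6, a_{10} = 4, a_{11} = 9, a_{12} = 4.
The sequence repeats with period 10.
The value 9 next appears (with n ≥ 3) at a_{11}.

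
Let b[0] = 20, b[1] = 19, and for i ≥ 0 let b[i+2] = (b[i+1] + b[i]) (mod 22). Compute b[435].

12

Computing terms: b[0] = 20,  b[1] = 19,  b[2] = 17,  b[3] = 14,  b[4] = 9,  b[5] = 1,  b[6] = 10,  b[7] = 11,  b[8] = 21,  b[9] = 10,  b[10] = 9,  b[11] = 19,  b[12] = 6,  b[13] = 3,  b[14] = 9,  b[15] = 12,  b[16] = 21,  b[17] = 11,  b[18] = 10,  b[19] = 21,  b[20] = 9,  b[21] = 8,  b[22] = 17,  b[23] = 3,  b[24] = 20,  b[25] = 1,  b[26] = 21,  b[27] = 0,  b[28] = 21,  b[29] = 21,  b[30] = 20,  b[31] = 19.
The sequence repeats with period 30.
So b[435] = b[0 + ((435-0) mod 30)] = b[15] = 12.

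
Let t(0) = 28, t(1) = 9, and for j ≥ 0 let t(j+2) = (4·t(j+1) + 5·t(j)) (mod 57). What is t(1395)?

t(0) = 28, t(1) = 9, t(2) = 5, t(3) = 8, t(4) = 0, t(5) = 40, t(6) = 46, t(7) = 42, t(8) = 56, t(9) = 35, t(10) = 21, t(11) = 31, t(12) = 1, t(13) = 45, t(14) = 14, t(15) = 53, t(16) = 54, t(17) = 25, t(18) = 28, t(19) = 9.
The sequence repeats with period 18.
(1395 - 0) mod 18 = 9, so t(1395) = t(9) = 35.

35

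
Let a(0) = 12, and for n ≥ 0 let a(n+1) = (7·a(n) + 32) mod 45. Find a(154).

a(0) = 12,  a(1) = 26,  a(2) = 34,  a(3) = 0,  a(4) = 32,  a(5) = 31,  a(6) = 24,  a(7) = 20,  a(8) = 37,  a(9) = 21,  a(10) = 44,  a(11) = 25,  a(12) = 27,  a(13) = 41,  a(14) = 4,  a(15) = 15,  a(16) = 2,  a(17) = 1,  a(18) = 39,  a(19) = 35,  a(20) = 7,  a(21) = 36,  a(22) = 14,  a(23) = 40,  a(24) = 42,  a(25) = 11,  a(26) = 19,  a(27) = 30,  a(28) = 17,  a(29) = 16,  a(30) = 9,  a(31) = 5,  a(32) = 22,  a(33) = 6,  a(34) = 29,  a(35) = 10,  a(36) = 12.
The sequence repeats with period 36.
(154 - 0) mod 36 = 10, so a(154) = a(10) = 44.

44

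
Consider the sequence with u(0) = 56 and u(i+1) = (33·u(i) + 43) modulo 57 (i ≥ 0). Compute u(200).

Listing terms: u(0) = 56; u(1) = 10; u(2) = 31; u(3) = 40; u(4) = 52; u(5) = 49; u(6) = 7; u(7) = 46; u(8) = 22; u(9) = 28; u(10) = 55; u(11) = 34; u(12) = 25; u(13) = 13; u(14) = 16; u(15) = 1; u(16) = 19; u(17) = 43; u(18) = 37; u(19) = 10.
Since u(19) = u(1) = 10, the sequence is eventually periodic: after a pre-period of length 1 it cycles with period 18.
For i ≥ 1, u(i) depends only on (i - 1) mod 18. (200 - 1) mod 18 = 1, so u(200) = u(2) = 31.

31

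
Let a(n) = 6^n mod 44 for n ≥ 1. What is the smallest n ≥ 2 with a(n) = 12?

a(1) = 6; a(2) = 36; a(3) = 40; a(4) = 20; a(5) = 32; a(6) = 16; a(7) = 8; a(8) = 4; a(9) = 24; a(10) = 12; a(11) = 28; a(12) = 36.
Since a(12) = a(2) = 36, the sequence is eventually periodic: after a pre-period of length 1 it cycles with period 10.
The value 12 first appears (with n ≥ 2) at a(10).

10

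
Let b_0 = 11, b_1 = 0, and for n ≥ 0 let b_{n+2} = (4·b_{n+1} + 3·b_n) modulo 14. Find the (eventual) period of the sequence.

b_0 = 11,  b_1 = 0,  b_2 = 5,  b_3 = 6,  b_4 = 11,  b_5 = 6,  b_6 = 1,  b_7 = 8,  b_8 = 7,  b_9 = 10,  b_{10} = 5,  b_{11} = 8,  b_{12} = 5,  b_{13} = 2,  b_{14} = 9,  b_{15} = 0,  b_{16} = 13,  b_{17} = 10,  b_{18} = 9,  b_{19} = 10,  b_{20} = 11,  b_{21} = 4,  b_{22} = 7,  b_{23} = 12,  b_{24} = 13,  b_{25} = 4,  b_{26} = 13,  b_{27} = 8,  b_{28} = 1,  b_{29} = 0,  b_{30} = 3,  b_{31} = 12,  b_{32} = 1,  b_{33} = 12,  b_{34} = 9,  b_{35} = 2,  b_{36} = 7,  b_{37} = 6,  b_{38} = 3,  b_{39} = 2,  b_{40} = 3,  b_{41} = 4,  b_{42} = 11,  b_{43} = 0.
The sequence repeats with period 42.

42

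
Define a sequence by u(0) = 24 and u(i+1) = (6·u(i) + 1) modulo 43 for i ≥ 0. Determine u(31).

16

Computing terms: u(0) = 24, u(1) = 16, u(2) = 11, u(3) = 24.
The sequence repeats with period 3.
(31 - 0) mod 3 = 1, so u(31) = u(1) = 16.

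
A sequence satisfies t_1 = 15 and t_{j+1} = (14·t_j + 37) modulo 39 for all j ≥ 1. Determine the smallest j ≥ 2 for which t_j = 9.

17

Listing terms: t_1 = 15,  t_2 = 13,  t_3 = 24,  t_4 = 22,  t_5 = 33,  t_6 = 31,  t_7 = 3,  t_8 = 1,  t_9 = 12,  t_{10} = 10,  t_{11} = 21,  t_{12} = 19,  t_{13} = 30,  t_{14} = 28,  t_{15} = 0,  t_{16} = 37,  t_{17} = 9,  t_{18} = 7,  t_{19} = 18,  t_{20} = 16,  t_{21} = 27,  t_{22} = 25,  t_{23} = 36,  t_{24} = 34,  t_{25} = 6,  t_{26} = 4,  t_{27} = 15.
The sequence repeats with period 26.
The value 9 first appears (with j ≥ 2) at t_{17}.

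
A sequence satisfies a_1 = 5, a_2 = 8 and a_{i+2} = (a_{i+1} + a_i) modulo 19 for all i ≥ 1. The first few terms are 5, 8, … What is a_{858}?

18

Computing terms: a_1 = 5,  a_2 = 8,  a_3 = 13,  a_4 = 2,  a_5 = 15,  a_6 = 17,  a_7 = 13,  a_8 = 11,  a_9 = 5,  a_{10} = 16,  a_{11} = 2,  a_{12} = 18,  a_{13} = 1,  a_{14} = 0,  a_{15} = 1,  a_{16} = 1,  a_{17} = 2,  a_{18} = 3,  a_{19} = 5,  a_{20} = 8.
Since (a_{19}, a_{20}) = (a_1, a_2) = (5, 8) (two consecutive terms determine the rest), the sequence is periodic with period 18.
(858 - 1) mod 18 = 11, so a_{858} = a_{12} = 18.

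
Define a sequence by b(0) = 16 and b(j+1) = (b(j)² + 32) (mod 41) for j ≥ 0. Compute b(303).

Computing terms: b(0) = 16, b(1) = 1, b(2) = 33, b(3) = 14, b(4) = 23, b(5) = 28, b(6) = 37, b(7) = 7, b(8) = 40, b(9) = 33.
Since b(9) = b(2) = 33, the sequence is eventually periodic: after a pre-period of length 2 it cycles with period 7.
For j ≥ 2, b(j) depends only on (j - 2) mod 7. (303 - 2) mod 7 = 0, so b(303) = b(2) = 33.

33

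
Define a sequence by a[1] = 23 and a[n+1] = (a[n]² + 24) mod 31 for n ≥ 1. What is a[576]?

24

Computing terms: a[1] = 23,  a[2] = 26,  a[3] = 18,  a[4] = 7,  a[5] = 11,  a[6] = 21,  a[7] = 0,  a[8] = 24,  a[9] = 11.
Since a[9] = a[5] = 11, the sequence is eventually periodic: after a pre-period of length 4 it cycles with period 4.
For n ≥ 5, a[n] depends only on (n - 5) mod 4. (576 - 5) mod 4 = 3, so a[576] = a[8] = 24.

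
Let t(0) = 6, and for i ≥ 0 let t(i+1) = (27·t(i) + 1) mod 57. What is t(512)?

We have t(0) = 6, t(1) = 49, t(2) = 13, t(3) = 10, t(4) = 43, t(5) = 22, t(6) = 25, t(7) = 49.
Since t(7) = t(1) = 49, the sequence is eventually periodic: after a pre-period of length 1 it cycles with period 6.
For i ≥ 1, t(i) depends only on (i - 1) mod 6. (512 - 1) mod 6 = 1, so t(512) = t(2) = 13.

13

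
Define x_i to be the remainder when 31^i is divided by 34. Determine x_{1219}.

7

Computing terms: x_1 = 31,  x_2 = 9,  x_3 = 7,  x_4 = 13,  x_5 = 29,  x_6 = 15,  x_7 = 23,  x_8 = 33,  x_9 = 3,  x_{10} = 25,  x_{11} = 27,  x_{12} = 21,  x_{13} = 5,  x_{14} = 19,  x_{15} = 11,  x_{16} = 1,  x_{17} = 31.
The sequence repeats with period 16.
(1219 - 1) mod 16 = 2, so x_{1219} = x_3 = 7.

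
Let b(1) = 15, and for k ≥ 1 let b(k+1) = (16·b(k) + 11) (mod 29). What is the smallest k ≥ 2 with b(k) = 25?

3

Computing terms: b(1) = 15; b(2) = 19; b(3) = 25; b(4) = 5; b(5) = 4; b(6) = 17; b(7) = 22; b(8) = 15.
Since b(8) = b(1) = 15, the sequence is periodic with period 7.
The value 25 first appears (with k ≥ 2) at b(3).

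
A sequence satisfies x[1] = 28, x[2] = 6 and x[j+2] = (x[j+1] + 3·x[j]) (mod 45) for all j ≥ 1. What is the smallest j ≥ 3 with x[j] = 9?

We have x[1] = 28; x[2] = 6; x[3] = 0; x[4] = 18; x[5] = 18; x[6] = 27; x[7] = 36; x[8] = 27; x[9] = 0; x[10] = 36; x[11] = 36; x[12] = 9; x[13] = 27; x[14] = 9; x[15] = 0; x[16] = 27; x[17] = 27; x[18] = 18; x[19] = 9; x[20] = 18; x[21] = 0; x[22] = 9; x[23] = 9; x[24] = 36; x[25] = 18; x[26] = 36; x[27] = 0; x[28] = 18.
Since (x[27], x[28]) = (x[3], x[4]) = (0, 18) (two consecutive terms determine the rest), the sequence is eventually periodic: after a pre-period of length 2 it cycles with period 24.
The value 9 first appears (with j ≥ 3) at x[12].

12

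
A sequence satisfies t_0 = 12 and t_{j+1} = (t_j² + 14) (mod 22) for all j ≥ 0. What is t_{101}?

8

t_0 = 12, t_1 = 4, t_2 = 8, t_3 = 12.
The sequence repeats with period 3.
So t_{101} = t_{0 + ((101-0) mod 3)} = t_2 = 8.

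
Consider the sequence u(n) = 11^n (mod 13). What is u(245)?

We have u(0) = 1; u(1) = 11; u(2) = 4; u(3) = 5; u(4) = 3; u(5) = 7; u(6) = 12; u(7) = 2; u(8) = 9; u(9) = 8; u(10) = 10; u(11) = 6; u(12) = 1.
The sequence repeats with period 12.
So u(245) = u(0 + ((245-0) mod 12)) = u(5) = 7.

7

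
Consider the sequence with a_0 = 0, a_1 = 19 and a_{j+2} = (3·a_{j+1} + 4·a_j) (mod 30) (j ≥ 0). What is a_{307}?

Computing terms: a_0 = 0; a_1 = 19; a_2 = 27; a_3 = 7; a_4 = 9; a_5 = 25; a_6 = 21; a_7 = 13; a_8 = 3; a_9 = 1; a_{10} = 15; a_{11} = 19; a_{12} = 27.
Since (a_{11}, a_{12}) = (a_1, a_2) = (19, 27) (two consecutive terms determine the rest), the sequence is eventually periodic: after a pre-period of length 1 it cycles with period 10.
For j ≥ 1, a_j depends only on (j - 1) mod 10. (307 - 1) mod 10 = 6, so a_{307} = a_7 = 13.

13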